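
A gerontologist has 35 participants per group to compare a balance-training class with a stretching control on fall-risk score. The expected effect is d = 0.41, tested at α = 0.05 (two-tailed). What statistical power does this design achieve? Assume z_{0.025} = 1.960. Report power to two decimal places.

For two equal groups, power = Φ(d·√(n/2) − z_{α/2}).
d·√(n/2) = 0.41 × √(35/2) = 0.41 × 4.183 = 1.715.
z_β = 1.715 − 1.960 = -0.245.
Power = Φ(-0.245) = 0.403.

power ≈ 0.40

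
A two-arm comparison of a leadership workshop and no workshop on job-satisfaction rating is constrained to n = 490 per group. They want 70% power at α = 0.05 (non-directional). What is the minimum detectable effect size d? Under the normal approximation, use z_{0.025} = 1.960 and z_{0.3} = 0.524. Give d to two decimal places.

d_min ≈ 0.16

For two independent groups of n = 490 each: d_min = (z_{α/2} + z_β)·√(2/n).
z-sum = 1.960 + 0.524 = 2.484.
d_min = 2.484 × √(2/490) = 2.484 × 0.0639 = 0.159.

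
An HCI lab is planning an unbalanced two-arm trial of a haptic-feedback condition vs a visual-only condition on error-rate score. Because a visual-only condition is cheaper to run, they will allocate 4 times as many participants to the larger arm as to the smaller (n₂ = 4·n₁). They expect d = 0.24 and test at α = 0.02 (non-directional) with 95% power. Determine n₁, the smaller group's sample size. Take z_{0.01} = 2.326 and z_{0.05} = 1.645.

With allocation ratio k = n₂/n₁ = 4, Var(x̄₁−x̄₂) = σ²(1/n₁ + 1/(k·n₁)) = σ²·(k+1)/(k·n₁).
So n₁ = (1 + 1/k)·((z_{α/2} + z_β)/d)² = 1.250 × (3.971/0.24)².
n₁ = 1.250 × 273.76 = 342.2.
Round up: n₁ = 343, giving n₂ = 4 × 343 = 1372.

n₁ = 343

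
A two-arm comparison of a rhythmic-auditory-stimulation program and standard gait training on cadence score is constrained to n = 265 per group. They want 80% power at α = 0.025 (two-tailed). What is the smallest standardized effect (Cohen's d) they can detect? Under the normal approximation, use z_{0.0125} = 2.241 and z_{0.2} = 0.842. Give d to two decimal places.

For two independent groups of n = 265 each: d_min = (z_{α/2} + z_β)·√(2/n).
z-sum = 2.241 + 0.842 = 3.083.
d_min = 3.083 × √(2/265) = 3.083 × 0.0869 = 0.268.

d_min ≈ 0.27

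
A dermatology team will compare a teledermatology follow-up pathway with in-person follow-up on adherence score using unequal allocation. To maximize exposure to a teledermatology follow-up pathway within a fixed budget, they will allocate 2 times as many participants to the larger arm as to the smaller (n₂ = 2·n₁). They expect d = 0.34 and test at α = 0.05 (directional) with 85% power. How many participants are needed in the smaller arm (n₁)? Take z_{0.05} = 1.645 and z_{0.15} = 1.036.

n₁ = 94

With allocation ratio k = n₂/n₁ = 2, Var(x̄₁−x̄₂) = σ²(1/n₁ + 1/(k·n₁)) = σ²·(k+1)/(k·n₁).
So n₁ = (1 + 1/k)·((z_{α} + z_β)/d)² = 1.500 × (2.681/0.34)².
n₁ = 1.500 × 62.18 = 93.3.
Round up: n₁ = 94, giving n₂ = 2 × 94 = 188.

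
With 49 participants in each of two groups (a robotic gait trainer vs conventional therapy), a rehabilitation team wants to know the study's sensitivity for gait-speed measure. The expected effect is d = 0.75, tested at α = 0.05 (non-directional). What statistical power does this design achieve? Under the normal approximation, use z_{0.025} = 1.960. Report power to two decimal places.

For two equal groups, power = Φ(d·√(n/2) − z_{α/2}).
d·√(n/2) = 0.75 × √(49/2) = 0.75 × 4.950 = 3.712.
z_β = 3.712 − 1.960 = 1.752.
Power = Φ(1.752) = 0.960.

power ≈ 0.96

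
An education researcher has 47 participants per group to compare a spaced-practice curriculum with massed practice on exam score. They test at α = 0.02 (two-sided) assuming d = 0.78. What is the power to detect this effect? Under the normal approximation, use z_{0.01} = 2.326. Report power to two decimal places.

power ≈ 0.93

For two equal groups, power = Φ(d·√(n/2) − z_{α/2}).
d·√(n/2) = 0.78 × √(47/2) = 0.78 × 4.848 = 3.781.
z_β = 3.781 − 2.326 = 1.455.
Power = Φ(1.455) = 0.927.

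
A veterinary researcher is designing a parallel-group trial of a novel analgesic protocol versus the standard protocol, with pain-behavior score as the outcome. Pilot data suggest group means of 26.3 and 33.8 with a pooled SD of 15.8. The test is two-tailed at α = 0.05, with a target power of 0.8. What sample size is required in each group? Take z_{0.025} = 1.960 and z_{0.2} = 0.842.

Cohen's d = |M₁ − M₂| / SD_pooled = |26.3 − 33.8| / 15.8 = 7.5 / 15.8 = 0.475.
For two independent groups with equal n: n = 2·((z_{α/2} + z_β) / d)².
z_{α/2} + z_β = 1.960 + 0.842 = 2.802.
n = 2 × (2.802 / 0.475)² = 2 × 5.899² = 2 × 34.80 = 69.6.
Round up to the next whole participant.

n = 70 per group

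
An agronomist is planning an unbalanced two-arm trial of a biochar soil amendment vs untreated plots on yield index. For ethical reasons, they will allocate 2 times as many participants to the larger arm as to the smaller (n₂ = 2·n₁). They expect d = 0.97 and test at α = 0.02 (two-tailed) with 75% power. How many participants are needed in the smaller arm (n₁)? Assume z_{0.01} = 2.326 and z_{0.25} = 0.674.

With allocation ratio k = n₂/n₁ = 2, Var(x̄₁−x̄₂) = σ²(1/n₁ + 1/(k·n₁)) = σ²·(k+1)/(k·n₁).
So n₁ = (1 + 1/k)·((z_{α/2} + z_β)/d)² = 1.500 × (3.000/0.97)².
n₁ = 1.500 × 9.57 = 14.3.
Round up: n₁ = 15, giving n₂ = 2 × 15 = 30.

n₁ = 15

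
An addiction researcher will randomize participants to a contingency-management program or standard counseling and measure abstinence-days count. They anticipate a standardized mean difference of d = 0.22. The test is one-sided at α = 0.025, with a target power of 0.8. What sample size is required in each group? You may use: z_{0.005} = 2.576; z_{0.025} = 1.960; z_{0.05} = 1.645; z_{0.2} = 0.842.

n = 325 per group

For two independent groups with equal n: n = 2·((z_{α} + z_β) / d)².
z_{α} + z_β = 1.960 + 0.842 = 2.802.
n = 2 × (2.802 / 0.22)² = 2 × 12.736² = 2 × 162.21 = 324.4.
Round up to the next whole participant.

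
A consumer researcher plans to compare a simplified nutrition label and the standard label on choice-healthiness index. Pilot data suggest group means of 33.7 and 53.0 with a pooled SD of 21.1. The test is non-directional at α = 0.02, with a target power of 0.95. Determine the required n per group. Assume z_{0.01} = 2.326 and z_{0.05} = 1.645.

Cohen's d = |M₁ − M₂| / SD_pooled = |33.7 − 53.0| / 21.1 = 19.3 / 21.1 = 0.915.
For two independent groups with equal n: n = 2·((z_{α/2} + z_β) / d)².
z_{α/2} + z_β = 2.326 + 1.645 = 3.971.
n = 2 × (3.971 / 0.915)² = 2 × 4.340² = 2 × 18.83 = 37.7.
Round up to the next whole participant.

n = 38 per group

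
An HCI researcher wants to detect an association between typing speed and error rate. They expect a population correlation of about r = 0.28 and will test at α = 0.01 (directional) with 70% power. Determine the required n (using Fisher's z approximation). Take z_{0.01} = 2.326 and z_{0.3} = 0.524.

n = 102

Fisher's z: C = ½·ln((1+r)/(1−r)) = ½·ln(1.7778) = 0.2877.
n = ((z_{α} + z_β)/C)² + 3.
(2.326 + 0.524) / 0.2877 = 2.850 / 0.2877 = 9.906.
n = 9.906² + 3 = 98.13 + 3 = 101.1.
Round up.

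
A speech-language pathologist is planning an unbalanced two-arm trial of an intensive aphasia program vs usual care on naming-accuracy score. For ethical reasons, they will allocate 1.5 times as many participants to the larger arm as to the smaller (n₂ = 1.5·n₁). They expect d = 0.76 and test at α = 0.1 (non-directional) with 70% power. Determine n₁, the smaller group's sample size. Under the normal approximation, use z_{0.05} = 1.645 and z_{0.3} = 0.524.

With allocation ratio k = n₂/n₁ = 1.5, Var(x̄₁−x̄₂) = σ²(1/n₁ + 1/(k·n₁)) = σ²·(k+1)/(k·n₁).
So n₁ = (1 + 1/k)·((z_{α/2} + z_β)/d)² = 1.667 × (2.169/0.76)².
n₁ = 1.667 × 8.15 = 13.6.
Round up: n₁ = 14, giving n₂ = 1.5 × 14 = 21.

n₁ = 14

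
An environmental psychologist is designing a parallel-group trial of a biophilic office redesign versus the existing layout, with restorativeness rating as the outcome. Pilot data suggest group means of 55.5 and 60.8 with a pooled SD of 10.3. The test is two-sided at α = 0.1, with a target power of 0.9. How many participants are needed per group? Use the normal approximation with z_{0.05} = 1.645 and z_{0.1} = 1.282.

Cohen's d = |M₁ − M₂| / SD_pooled = |55.5 − 60.8| / 10.3 = 5.3 / 10.3 = 0.515.
For two independent groups with equal n: n = 2·((z_{α/2} + z_β) / d)².
z_{α/2} + z_β = 1.645 + 1.282 = 2.927.
n = 2 × (2.927 / 0.515)² = 2 × 5.683² = 2 × 32.30 = 64.6.
Round up to the next whole participant.

n = 65 per group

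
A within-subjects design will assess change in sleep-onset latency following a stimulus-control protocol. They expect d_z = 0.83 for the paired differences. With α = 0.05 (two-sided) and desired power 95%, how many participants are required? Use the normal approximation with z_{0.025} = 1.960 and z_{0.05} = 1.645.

n = 19 pairs

For a paired (one-sample on differences) test: n = ((z_{α/2} + z_β) / d)².
z_{α/2} + z_β = 1.960 + 1.645 = 3.605.
n = (3.605 / 0.83)² = 4.343² = 18.86.
Round up.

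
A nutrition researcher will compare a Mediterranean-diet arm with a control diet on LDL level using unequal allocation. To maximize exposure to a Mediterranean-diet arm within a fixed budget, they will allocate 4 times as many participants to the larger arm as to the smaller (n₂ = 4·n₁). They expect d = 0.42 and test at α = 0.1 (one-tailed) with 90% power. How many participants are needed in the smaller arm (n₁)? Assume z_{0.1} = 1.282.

n₁ = 47

With allocation ratio k = n₂/n₁ = 4, Var(x̄₁−x̄₂) = σ²(1/n₁ + 1/(k·n₁)) = σ²·(k+1)/(k·n₁).
So n₁ = (1 + 1/k)·((z_{α} + z_β)/d)² = 1.250 × (2.564/0.42)².
n₁ = 1.250 × 37.27 = 46.6.
Round up: n₁ = 47, giving n₂ = 4 × 47 = 188.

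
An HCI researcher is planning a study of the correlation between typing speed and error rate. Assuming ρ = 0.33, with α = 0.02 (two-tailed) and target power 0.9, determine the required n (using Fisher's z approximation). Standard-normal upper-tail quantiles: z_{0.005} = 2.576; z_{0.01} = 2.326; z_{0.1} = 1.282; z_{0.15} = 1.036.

n = 114

Fisher's z: C = ½·ln((1+r)/(1−r)) = ½·ln(1.9851) = 0.3428.
n = ((z_{α/2} + z_β)/C)² + 3.
(2.326 + 1.282) / 0.3428 = 3.608 / 0.3428 = 10.525.
n = 10.525² + 3 = 110.78 + 3 = 113.8.
Round up.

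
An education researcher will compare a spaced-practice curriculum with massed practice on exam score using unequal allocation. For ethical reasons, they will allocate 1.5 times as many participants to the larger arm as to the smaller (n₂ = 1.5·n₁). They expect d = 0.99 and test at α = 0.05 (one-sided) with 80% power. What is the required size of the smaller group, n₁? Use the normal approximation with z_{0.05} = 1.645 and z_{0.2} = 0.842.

With allocation ratio k = n₂/n₁ = 1.5, Var(x̄₁−x̄₂) = σ²(1/n₁ + 1/(k·n₁)) = σ²·(k+1)/(k·n₁).
So n₁ = (1 + 1/k)·((z_{α} + z_β)/d)² = 1.667 × (2.487/0.99)².
n₁ = 1.667 × 6.31 = 10.5.
Round up: n₁ = 11, giving n₂ = ⌈1.5 × 11⌉ = ⌈16.5⌉ = 17.

n₁ = 11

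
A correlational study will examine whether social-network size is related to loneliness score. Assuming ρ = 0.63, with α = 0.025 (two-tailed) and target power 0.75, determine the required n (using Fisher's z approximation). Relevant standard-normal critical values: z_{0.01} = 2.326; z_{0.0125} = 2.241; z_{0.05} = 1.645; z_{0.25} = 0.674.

Fisher's z: C = ½·ln((1+r)/(1−r)) = ½·ln(4.4054) = 0.7414.
n = ((z_{α/2} + z_β)/C)² + 3.
(2.241 + 0.674) / 0.7414 = 2.915 / 0.7414 = 3.932.
n = 3.932² + 3 = 15.46 + 3 = 18.5.
Round up.

n = 19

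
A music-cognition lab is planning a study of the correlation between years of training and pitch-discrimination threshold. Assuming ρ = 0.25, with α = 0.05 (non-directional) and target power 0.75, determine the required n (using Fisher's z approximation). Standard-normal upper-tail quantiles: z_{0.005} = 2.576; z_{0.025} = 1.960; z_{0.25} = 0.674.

n = 110

Fisher's z: C = ½·ln((1+r)/(1−r)) = ½·ln(1.6667) = 0.2554.
n = ((z_{α/2} + z_β)/C)² + 3.
(1.960 + 0.674) / 0.2554 = 2.634 / 0.2554 = 10.313.
n = 10.313² + 3 = 106.36 + 3 = 109.4.
Round up.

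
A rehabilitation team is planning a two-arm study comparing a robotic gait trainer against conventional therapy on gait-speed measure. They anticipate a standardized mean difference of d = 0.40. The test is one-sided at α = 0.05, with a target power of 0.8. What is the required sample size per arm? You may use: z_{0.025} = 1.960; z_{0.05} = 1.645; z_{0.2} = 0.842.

For two independent groups with equal n: n = 2·((z_{α} + z_β) / d)².
z_{α} + z_β = 1.645 + 0.842 = 2.487.
n = 2 × (2.487 / 0.40)² = 2 × 6.218² = 2 × 38.66 = 77.3.
Round up to the next whole participant.

n = 78 per group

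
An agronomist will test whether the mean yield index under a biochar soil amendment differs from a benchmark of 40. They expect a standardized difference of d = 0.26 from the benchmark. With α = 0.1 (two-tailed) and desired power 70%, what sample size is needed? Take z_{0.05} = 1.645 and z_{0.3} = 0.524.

n = 70

For a one-sample test: n = ((z_{α/2} + z_β) / d)².
z_{α/2} + z_β = 1.645 + 0.524 = 2.169.
n = (2.169 / 0.26)² = 8.342² = 69.59.
Round up.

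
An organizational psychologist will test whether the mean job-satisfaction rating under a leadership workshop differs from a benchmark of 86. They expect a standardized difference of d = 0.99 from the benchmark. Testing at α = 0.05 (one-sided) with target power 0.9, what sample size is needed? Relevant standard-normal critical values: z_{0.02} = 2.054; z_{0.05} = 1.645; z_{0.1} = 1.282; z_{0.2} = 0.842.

For a one-sample test: n = ((z_{α} + z_β) / d)².
z_{α} + z_β = 1.645 + 1.282 = 2.927.
n = (2.927 / 0.99)² = 2.957² = 8.74.
Round up.

n = 9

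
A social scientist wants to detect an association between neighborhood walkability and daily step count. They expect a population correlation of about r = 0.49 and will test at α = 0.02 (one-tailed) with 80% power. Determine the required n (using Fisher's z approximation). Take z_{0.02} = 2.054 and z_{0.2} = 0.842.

n = 33

Fisher's z: C = ½·ln((1+r)/(1−r)) = ½·ln(2.9216) = 0.5361.
n = ((z_{α} + z_β)/C)² + 3.
(2.054 + 0.842) / 0.5361 = 2.896 / 0.5361 = 5.402.
n = 5.402² + 3 = 29.18 + 3 = 32.2.
Round up.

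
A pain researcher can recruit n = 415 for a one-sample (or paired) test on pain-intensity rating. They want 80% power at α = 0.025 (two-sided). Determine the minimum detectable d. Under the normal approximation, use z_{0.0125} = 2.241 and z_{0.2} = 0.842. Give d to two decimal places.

For a single sample (or paired design) of n = 415: d_min = (z_{α/2} + z_β)/√n.
z-sum = 2.241 + 0.842 = 3.083.
d_min = 3.083 / √415 = 3.083 / 20.372 = 0.151.

d_min ≈ 0.15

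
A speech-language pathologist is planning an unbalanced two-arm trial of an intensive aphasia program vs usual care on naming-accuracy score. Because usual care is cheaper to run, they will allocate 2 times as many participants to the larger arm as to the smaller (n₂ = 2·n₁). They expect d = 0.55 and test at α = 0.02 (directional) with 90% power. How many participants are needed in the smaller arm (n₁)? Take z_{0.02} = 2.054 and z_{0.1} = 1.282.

n₁ = 56

With allocation ratio k = n₂/n₁ = 2, Var(x̄₁−x̄₂) = σ²(1/n₁ + 1/(k·n₁)) = σ²·(k+1)/(k·n₁).
So n₁ = (1 + 1/k)·((z_{α} + z_β)/d)² = 1.500 × (3.336/0.55)².
n₁ = 1.500 × 36.79 = 55.2.
Round up: n₁ = 56, giving n₂ = 2 × 56 = 112.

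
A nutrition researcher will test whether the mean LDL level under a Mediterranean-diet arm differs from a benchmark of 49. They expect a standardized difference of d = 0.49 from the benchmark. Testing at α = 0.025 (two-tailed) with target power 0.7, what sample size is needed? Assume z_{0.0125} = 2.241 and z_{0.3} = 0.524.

For a one-sample test: n = ((z_{α/2} + z_β) / d)².
z_{α/2} + z_β = 2.241 + 0.524 = 2.765.
n = (2.765 / 0.49)² = 5.643² = 31.84.
Round up.

n = 32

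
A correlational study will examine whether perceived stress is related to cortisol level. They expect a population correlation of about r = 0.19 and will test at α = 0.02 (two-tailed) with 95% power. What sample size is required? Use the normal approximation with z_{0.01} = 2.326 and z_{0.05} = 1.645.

n = 430

Fisher's z: C = ½·ln((1+r)/(1−r)) = ½·ln(1.4691) = 0.1923.
n = ((z_{α/2} + z_β)/C)² + 3.
(2.326 + 1.645) / 0.1923 = 3.971 / 0.1923 = 20.650.
n = 20.650² + 3 = 426.42 + 3 = 429.4.
Round up.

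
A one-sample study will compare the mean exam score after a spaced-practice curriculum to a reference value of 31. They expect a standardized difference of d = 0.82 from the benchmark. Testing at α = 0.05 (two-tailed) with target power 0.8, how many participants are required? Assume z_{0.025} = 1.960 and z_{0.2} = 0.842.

For a one-sample test: n = ((z_{α/2} + z_β) / d)².
z_{α/2} + z_β = 1.960 + 0.842 = 2.802.
n = (2.802 / 0.82)² = 3.417² = 11.68.
Round up.

n = 12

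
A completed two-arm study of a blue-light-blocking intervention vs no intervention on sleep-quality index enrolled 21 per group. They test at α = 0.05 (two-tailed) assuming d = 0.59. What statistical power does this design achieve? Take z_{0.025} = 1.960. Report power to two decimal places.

power ≈ 0.48

For two equal groups, power = Φ(d·√(n/2) − z_{α/2}).
d·√(n/2) = 0.59 × √(21/2) = 0.59 × 3.240 = 1.912.
z_β = 1.912 − 1.960 = -0.048.
Power = Φ(-0.048) = 0.481.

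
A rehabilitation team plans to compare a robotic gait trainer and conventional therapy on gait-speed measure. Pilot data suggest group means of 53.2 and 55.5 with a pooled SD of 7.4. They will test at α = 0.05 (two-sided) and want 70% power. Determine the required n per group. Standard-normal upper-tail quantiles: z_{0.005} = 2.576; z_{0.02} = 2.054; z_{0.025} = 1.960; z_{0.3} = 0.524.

n = 128 per group

Cohen's d = |M₁ − M₂| / SD_pooled = |53.2 − 55.5| / 7.4 = 2.3 / 7.4 = 0.311.
For two independent groups with equal n: n = 2·((z_{α/2} + z_β) / d)².
z_{α/2} + z_β = 1.960 + 0.524 = 2.484.
n = 2 × (2.484 / 0.311)² = 2 × 7.987² = 2 × 63.79 = 127.6.
Round up to the next whole participant.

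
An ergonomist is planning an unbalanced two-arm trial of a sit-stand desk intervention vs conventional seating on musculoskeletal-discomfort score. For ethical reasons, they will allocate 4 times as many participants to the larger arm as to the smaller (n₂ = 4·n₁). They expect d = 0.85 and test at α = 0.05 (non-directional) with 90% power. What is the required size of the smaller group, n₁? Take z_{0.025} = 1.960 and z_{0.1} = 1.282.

n₁ = 19

With allocation ratio k = n₂/n₁ = 4, Var(x̄₁−x̄₂) = σ²(1/n₁ + 1/(k·n₁)) = σ²·(k+1)/(k·n₁).
So n₁ = (1 + 1/k)·((z_{α/2} + z_β)/d)² = 1.250 × (3.242/0.85)².
n₁ = 1.250 × 14.55 = 18.2.
Round up: n₁ = 19, giving n₂ = 4 × 19 = 76.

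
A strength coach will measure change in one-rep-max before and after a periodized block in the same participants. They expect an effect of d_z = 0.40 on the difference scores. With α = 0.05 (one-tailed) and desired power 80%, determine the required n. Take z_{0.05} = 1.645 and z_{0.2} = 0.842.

n = 39 pairs

For a paired (one-sample on differences) test: n = ((z_{α} + z_β) / d)².
z_{α} + z_β = 1.645 + 0.842 = 2.487.
n = (2.487 / 0.40)² = 6.218² = 38.66.
Round up.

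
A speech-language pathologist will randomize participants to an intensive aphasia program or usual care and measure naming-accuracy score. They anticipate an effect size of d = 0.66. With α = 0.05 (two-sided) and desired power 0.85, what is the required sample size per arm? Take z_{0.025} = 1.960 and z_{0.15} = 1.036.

n = 42 per group

For two independent groups with equal n: n = 2·((z_{α/2} + z_β) / d)².
z_{α/2} + z_β = 1.960 + 1.036 = 2.996.
n = 2 × (2.996 / 0.66)² = 2 × 4.539² = 2 × 20.61 = 41.2.
Round up to the next whole participant.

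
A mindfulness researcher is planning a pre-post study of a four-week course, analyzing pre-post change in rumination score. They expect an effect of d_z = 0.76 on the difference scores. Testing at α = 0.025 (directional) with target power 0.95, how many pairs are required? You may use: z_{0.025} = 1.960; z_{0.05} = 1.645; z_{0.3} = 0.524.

For a paired (one-sample on differences) test: n = ((z_{α} + z_β) / d)².
z_{α} + z_β = 1.960 + 1.645 = 3.605.
n = (3.605 / 0.76)² = 4.743² = 22.50.
Round up.

n = 23 pairs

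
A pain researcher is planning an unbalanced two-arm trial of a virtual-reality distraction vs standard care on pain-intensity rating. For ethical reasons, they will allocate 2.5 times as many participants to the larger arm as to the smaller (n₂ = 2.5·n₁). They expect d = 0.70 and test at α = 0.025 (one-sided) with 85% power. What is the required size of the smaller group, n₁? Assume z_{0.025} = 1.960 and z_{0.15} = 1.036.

With allocation ratio k = n₂/n₁ = 2.5, Var(x̄₁−x̄₂) = σ²(1/n₁ + 1/(k·n₁)) = σ²·(k+1)/(k·n₁).
So n₁ = (1 + 1/k)·((z_{α} + z_β)/d)² = 1.400 × (2.996/0.70)².
n₁ = 1.400 × 18.32 = 25.6.
Round up: n₁ = 26, giving n₂ = 2.5 × 26 = 65.

n₁ = 26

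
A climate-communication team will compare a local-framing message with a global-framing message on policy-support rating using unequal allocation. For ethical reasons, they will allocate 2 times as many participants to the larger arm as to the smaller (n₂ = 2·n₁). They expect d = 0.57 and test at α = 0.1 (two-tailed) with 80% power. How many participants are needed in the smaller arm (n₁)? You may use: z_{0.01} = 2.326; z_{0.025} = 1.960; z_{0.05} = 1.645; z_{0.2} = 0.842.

n₁ = 29

With allocation ratio k = n₂/n₁ = 2, Var(x̄₁−x̄₂) = σ²(1/n₁ + 1/(k·n₁)) = σ²·(k+1)/(k·n₁).
So n₁ = (1 + 1/k)·((z_{α/2} + z_β)/d)² = 1.500 × (2.487/0.57)².
n₁ = 1.500 × 19.04 = 28.6.
Round up: n₁ = 29, giving n₂ = 2 × 29 = 58.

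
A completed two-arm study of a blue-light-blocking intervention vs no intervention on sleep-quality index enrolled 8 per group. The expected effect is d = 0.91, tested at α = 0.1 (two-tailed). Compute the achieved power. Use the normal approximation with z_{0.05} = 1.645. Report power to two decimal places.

power ≈ 0.57

For two equal groups, power = Φ(d·√(n/2) − z_{α/2}).
d·√(n/2) = 0.91 × √(8/2) = 0.91 × 2.000 = 1.820.
z_β = 1.820 − 1.645 = 0.175.
Power = Φ(0.175) = 0.569.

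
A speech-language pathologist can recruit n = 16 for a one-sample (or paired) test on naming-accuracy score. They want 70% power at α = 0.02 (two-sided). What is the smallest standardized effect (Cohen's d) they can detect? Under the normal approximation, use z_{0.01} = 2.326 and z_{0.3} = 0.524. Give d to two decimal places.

For a single sample (or paired design) of n = 16: d_min = (z_{α/2} + z_β)/√n.
z-sum = 2.326 + 0.524 = 2.850.
d_min = 2.850 / √16 = 2.850 / 4.000 = 0.713.

d_min ≈ 0.71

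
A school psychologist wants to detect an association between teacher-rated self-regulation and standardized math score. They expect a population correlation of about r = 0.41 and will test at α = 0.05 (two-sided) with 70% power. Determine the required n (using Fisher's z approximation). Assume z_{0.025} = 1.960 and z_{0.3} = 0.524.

n = 36

Fisher's z: C = ½·ln((1+r)/(1−r)) = ½·ln(2.3898) = 0.4356.
n = ((z_{α/2} + z_β)/C)² + 3.
(1.960 + 0.524) / 0.4356 = 2.484 / 0.4356 = 5.702.
n = 5.702² + 3 = 32.52 + 3 = 35.5.
Round up.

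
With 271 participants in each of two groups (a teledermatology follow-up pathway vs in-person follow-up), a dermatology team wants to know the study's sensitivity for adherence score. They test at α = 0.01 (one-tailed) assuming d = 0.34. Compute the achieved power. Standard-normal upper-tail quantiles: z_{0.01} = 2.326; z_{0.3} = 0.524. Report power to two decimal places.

power ≈ 0.95

For two equal groups, power = Φ(d·√(n/2) − z_{α}).
d·√(n/2) = 0.34 × √(271/2) = 0.34 × 11.640 = 3.958.
z_β = 3.958 − 2.326 = 1.632.
Power = Φ(1.632) = 0.949.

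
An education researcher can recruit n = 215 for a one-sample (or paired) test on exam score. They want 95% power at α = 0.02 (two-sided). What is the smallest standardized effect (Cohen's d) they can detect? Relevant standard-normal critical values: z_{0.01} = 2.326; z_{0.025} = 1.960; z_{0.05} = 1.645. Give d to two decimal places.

For a single sample (or paired design) of n = 215: d_min = (z_{α/2} + z_β)/√n.
z-sum = 2.326 + 1.645 = 3.971.
d_min = 3.971 / √215 = 3.971 / 14.663 = 0.271.

d_min ≈ 0.27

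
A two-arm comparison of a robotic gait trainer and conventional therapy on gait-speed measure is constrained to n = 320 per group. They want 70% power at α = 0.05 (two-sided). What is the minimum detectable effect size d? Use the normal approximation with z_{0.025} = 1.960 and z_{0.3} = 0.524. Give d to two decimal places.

For two independent groups of n = 320 each: d_min = (z_{α/2} + z_β)·√(2/n).
z-sum = 1.960 + 0.524 = 2.484.
d_min = 2.484 × √(2/320) = 2.484 × 0.0791 = 0.196.

d_min ≈ 0.20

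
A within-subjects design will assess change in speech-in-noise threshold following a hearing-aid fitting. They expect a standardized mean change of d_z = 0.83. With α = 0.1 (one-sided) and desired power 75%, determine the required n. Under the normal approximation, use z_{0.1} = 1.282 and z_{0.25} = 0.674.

For a paired (one-sample on differences) test: n = ((z_{α} + z_β) / d)².
z_{α} + z_β = 1.282 + 0.674 = 1.956.
n = (1.956 / 0.83)² = 2.357² = 5.55.
Round up.

n = 6 pairs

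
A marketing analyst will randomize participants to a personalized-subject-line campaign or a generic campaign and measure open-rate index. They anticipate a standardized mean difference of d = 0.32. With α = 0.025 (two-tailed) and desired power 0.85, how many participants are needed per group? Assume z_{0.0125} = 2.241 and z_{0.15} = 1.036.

n = 210 per group

For two independent groups with equal n: n = 2·((z_{α/2} + z_β) / d)².
z_{α/2} + z_β = 2.241 + 1.036 = 3.277.
n = 2 × (3.277 / 0.32)² = 2 × 10.241² = 2 × 104.87 = 209.7.
Round up to the next whole participant.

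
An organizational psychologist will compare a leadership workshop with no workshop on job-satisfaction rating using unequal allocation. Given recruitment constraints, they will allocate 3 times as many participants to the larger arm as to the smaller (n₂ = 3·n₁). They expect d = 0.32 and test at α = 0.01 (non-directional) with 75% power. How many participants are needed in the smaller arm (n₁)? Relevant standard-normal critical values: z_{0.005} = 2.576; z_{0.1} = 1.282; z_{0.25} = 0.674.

n₁ = 138

With allocation ratio k = n₂/n₁ = 3, Var(x̄₁−x̄₂) = σ²(1/n₁ + 1/(k·n₁)) = σ²·(k+1)/(k·n₁).
So n₁ = (1 + 1/k)·((z_{α/2} + z_β)/d)² = 1.333 × (3.250/0.32)².
n₁ = 1.333 × 103.15 = 137.5.
Round up: n₁ = 138, giving n₂ = 3 × 138 = 414.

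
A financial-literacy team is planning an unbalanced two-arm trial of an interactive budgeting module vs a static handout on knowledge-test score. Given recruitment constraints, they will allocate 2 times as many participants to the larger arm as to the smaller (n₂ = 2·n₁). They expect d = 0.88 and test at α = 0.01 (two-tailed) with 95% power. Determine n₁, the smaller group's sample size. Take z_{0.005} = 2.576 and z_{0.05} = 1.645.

With allocation ratio k = n₂/n₁ = 2, Var(x̄₁−x̄₂) = σ²(1/n₁ + 1/(k·n₁)) = σ²·(k+1)/(k·n₁).
So n₁ = (1 + 1/k)·((z_{α/2} + z_β)/d)² = 1.500 × (4.221/0.88)².
n₁ = 1.500 × 23.01 = 34.5.
Round up: n₁ = 35, giving n₂ = 2 × 35 = 70.

n₁ = 35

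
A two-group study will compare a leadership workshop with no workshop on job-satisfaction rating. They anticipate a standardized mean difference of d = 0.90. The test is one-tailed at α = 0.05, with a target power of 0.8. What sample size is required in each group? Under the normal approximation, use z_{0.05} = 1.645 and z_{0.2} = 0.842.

For two independent groups with equal n: n = 2·((z_{α} + z_β) / d)².
z_{α} + z_β = 1.645 + 0.842 = 2.487.
n = 2 × (2.487 / 0.90)² = 2 × 2.763² = 2 × 7.64 = 15.3.
Round up to the next whole participant.

n = 16 per group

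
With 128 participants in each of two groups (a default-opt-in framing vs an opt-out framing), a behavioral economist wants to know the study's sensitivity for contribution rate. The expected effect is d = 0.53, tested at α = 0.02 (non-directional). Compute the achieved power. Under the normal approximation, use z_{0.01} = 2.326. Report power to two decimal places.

power ≈ 0.97

For two equal groups, power = Φ(d·√(n/2) − z_{α/2}).
d·√(n/2) = 0.53 × √(128/2) = 0.53 × 8.000 = 4.240.
z_β = 4.240 − 2.326 = 1.914.
Power = Φ(1.914) = 0.972.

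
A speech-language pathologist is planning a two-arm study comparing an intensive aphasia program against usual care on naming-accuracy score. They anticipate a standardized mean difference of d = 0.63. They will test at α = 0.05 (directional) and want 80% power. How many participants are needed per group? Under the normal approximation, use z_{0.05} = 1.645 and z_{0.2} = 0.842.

For two independent groups with equal n: n = 2·((z_{α} + z_β) / d)².
z_{α} + z_β = 1.645 + 0.842 = 2.487.
n = 2 × (2.487 / 0.63)² = 2 × 3.948² = 2 × 15.58 = 31.2.
Round up to the next whole participant.

n = 32 per group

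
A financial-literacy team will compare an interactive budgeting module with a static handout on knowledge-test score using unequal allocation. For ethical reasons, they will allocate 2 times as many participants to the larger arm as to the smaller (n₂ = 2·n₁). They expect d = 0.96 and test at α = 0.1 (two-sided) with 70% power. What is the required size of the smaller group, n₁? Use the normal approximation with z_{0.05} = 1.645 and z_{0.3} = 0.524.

With allocation ratio k = n₂/n₁ = 2, Var(x̄₁−x̄₂) = σ²(1/n₁ + 1/(k·n₁)) = σ²·(k+1)/(k·n₁).
So n₁ = (1 + 1/k)·((z_{α/2} + z_β)/d)² = 1.500 × (2.169/0.96)².
n₁ = 1.500 × 5.10 = 7.7.
Round up: n₁ = 8, giving n₂ = 2 × 8 = 16.

n₁ = 8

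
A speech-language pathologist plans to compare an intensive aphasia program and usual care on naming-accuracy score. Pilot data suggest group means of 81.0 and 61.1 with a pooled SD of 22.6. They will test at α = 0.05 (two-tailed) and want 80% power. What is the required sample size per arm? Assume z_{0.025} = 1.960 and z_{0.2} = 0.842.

n = 21 per group

Cohen's d = |M₁ − M₂| / SD_pooled = |81.0 − 61.1| / 22.6 = 19.9 / 22.6 = 0.881.
For two independent groups with equal n: n = 2·((z_{α/2} + z_β) / d)².
z_{α/2} + z_β = 1.960 + 0.842 = 2.802.
n = 2 × (2.802 / 0.881)² = 2 × 3.180² = 2 × 10.12 = 20.2.
Round up to the next whole participant.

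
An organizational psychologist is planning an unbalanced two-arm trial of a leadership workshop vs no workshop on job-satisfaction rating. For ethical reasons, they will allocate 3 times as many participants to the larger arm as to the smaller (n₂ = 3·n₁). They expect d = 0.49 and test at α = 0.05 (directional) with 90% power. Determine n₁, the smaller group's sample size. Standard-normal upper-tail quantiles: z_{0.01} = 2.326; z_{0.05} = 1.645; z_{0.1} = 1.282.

n₁ = 48

With allocation ratio k = n₂/n₁ = 3, Var(x̄₁−x̄₂) = σ²(1/n₁ + 1/(k·n₁)) = σ²·(k+1)/(k·n₁).
So n₁ = (1 + 1/k)·((z_{α} + z_β)/d)² = 1.333 × (2.927/0.49)².
n₁ = 1.333 × 35.68 = 47.6.
Round up: n₁ = 48, giving n₂ = 3 × 48 = 144.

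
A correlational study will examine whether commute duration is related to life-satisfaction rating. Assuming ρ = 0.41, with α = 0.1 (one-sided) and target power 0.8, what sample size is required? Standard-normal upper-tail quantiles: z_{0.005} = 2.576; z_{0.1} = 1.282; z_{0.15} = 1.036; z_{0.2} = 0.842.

Fisher's z: C = ½·ln((1+r)/(1−r)) = ½·ln(2.3898) = 0.4356.
n = ((z_{α} + z_β)/C)² + 3.
(1.282 + 0.842) / 0.4356 = 2.124 / 0.4356 = 4.876.
n = 4.876² + 3 = 23.78 + 3 = 26.8.
Round up.

n = 27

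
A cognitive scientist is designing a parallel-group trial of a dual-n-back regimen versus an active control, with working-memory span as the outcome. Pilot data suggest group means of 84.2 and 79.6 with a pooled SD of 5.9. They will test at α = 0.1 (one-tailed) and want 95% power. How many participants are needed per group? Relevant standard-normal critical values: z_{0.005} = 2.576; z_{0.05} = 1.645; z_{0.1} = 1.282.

n = 29 per group

Cohen's d = |M₁ − M₂| / SD_pooled = |84.2 − 79.6| / 5.9 = 4.6 / 5.9 = 0.780.
For two independent groups with equal n: n = 2·((z_{α} + z_β) / d)².
z_{α} + z_β = 1.282 + 1.645 = 2.927.
n = 2 × (2.927 / 0.780)² = 2 × 3.753² = 2 × 14.08 = 28.2.
Round up to the next whole participant.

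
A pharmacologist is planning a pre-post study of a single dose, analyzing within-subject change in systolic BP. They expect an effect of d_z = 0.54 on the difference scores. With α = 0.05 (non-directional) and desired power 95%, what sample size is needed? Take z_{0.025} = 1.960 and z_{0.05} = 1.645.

n = 45 pairs

For a paired (one-sample on differences) test: n = ((z_{α/2} + z_β) / d)².
z_{α/2} + z_β = 1.960 + 1.645 = 3.605.
n = (3.605 / 0.54)² = 6.676² = 44.57.
Round up.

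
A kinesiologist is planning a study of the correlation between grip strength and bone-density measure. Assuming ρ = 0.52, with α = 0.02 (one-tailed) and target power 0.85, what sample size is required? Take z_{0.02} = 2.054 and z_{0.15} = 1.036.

Fisher's z: C = ½·ln((1+r)/(1−r)) = ½·ln(3.1667) = 0.5763.
n = ((z_{α} + z_β)/C)² + 3.
(2.054 + 1.036) / 0.5763 = 3.090 / 0.5763 = 5.362.
n = 5.362² + 3 = 28.75 + 3 = 31.7.
Round up.

n = 32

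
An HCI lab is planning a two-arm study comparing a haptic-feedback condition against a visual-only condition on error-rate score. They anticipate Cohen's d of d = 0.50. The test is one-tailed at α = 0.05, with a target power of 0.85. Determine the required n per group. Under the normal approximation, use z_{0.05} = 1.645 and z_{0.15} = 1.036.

For two independent groups with equal n: n = 2·((z_{α} + z_β) / d)².
z_{α} + z_β = 1.645 + 1.036 = 2.681.
n = 2 × (2.681 / 0.50)² = 2 × 5.362² = 2 × 28.75 = 57.5.
Round up to the next whole participant.

n = 58 per group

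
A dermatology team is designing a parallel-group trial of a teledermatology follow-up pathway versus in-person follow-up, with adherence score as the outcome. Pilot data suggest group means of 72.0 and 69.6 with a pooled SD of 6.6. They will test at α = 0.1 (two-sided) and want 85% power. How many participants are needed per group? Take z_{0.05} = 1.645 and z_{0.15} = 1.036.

Cohen's d = |M₁ − M₂| / SD_pooled = |72.0 − 69.6| / 6.6 = 2.4 / 6.6 = 0.364.
For two independent groups with equal n: n = 2·((z_{α/2} + z_β) / d)².
z_{α/2} + z_β = 1.645 + 1.036 = 2.681.
n = 2 × (2.681 / 0.364)² = 2 × 7.365² = 2 × 54.25 = 108.5.
Round up to the next whole participant.

n = 109 per group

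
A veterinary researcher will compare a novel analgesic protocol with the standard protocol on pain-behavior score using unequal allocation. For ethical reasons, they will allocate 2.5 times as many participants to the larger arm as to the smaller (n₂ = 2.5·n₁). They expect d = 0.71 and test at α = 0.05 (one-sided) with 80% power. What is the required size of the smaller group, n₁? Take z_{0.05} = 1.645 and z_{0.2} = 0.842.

With allocation ratio k = n₂/n₁ = 2.5, Var(x̄₁−x̄₂) = σ²(1/n₁ + 1/(k·n₁)) = σ²·(k+1)/(k·n₁).
So n₁ = (1 + 1/k)·((z_{α} + z_β)/d)² = 1.400 × (2.487/0.71)².
n₁ = 1.400 × 12.27 = 17.2.
Round up: n₁ = 18, giving n₂ = 2.5 × 18 = 45.

n₁ = 18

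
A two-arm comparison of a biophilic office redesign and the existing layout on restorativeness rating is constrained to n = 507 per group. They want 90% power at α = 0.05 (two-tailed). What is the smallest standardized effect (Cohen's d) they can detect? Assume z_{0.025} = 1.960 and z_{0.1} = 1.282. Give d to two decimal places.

d_min ≈ 0.20

For two independent groups of n = 507 each: d_min = (z_{α/2} + z_β)·√(2/n).
z-sum = 1.960 + 1.282 = 3.242.
d_min = 3.242 × √(2/507) = 3.242 × 0.0628 = 0.204.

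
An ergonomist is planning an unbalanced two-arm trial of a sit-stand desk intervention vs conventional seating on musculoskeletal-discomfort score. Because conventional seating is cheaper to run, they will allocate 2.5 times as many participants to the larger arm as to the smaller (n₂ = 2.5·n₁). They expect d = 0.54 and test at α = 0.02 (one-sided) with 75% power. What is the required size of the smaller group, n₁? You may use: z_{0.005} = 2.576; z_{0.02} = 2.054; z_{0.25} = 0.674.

With allocation ratio k = n₂/n₁ = 2.5, Var(x̄₁−x̄₂) = σ²(1/n₁ + 1/(k·n₁)) = σ²·(k+1)/(k·n₁).
So n₁ = (1 + 1/k)·((z_{α} + z_β)/d)² = 1.400 × (2.728/0.54)².
n₁ = 1.400 × 25.52 = 35.7.
Round up: n₁ = 36, giving n₂ = 2.5 × 36 = 90.

n₁ = 36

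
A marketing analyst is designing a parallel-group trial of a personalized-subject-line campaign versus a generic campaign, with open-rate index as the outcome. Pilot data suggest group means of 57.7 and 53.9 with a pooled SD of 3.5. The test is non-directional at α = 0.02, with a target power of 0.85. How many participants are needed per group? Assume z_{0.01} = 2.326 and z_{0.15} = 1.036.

Cohen's d = |M₁ − M₂| / SD_pooled = |57.7 − 53.9| / 3.5 = 3.8 / 3.5 = 1.086.
For two independent groups with equal n: n = 2·((z_{α/2} + z_β) / d)².
z_{α/2} + z_β = 2.326 + 1.036 = 3.362.
n = 2 × (3.362 / 1.086)² = 2 × 3.096² = 2 × 9.58 = 19.2.
Round up to the next whole participant.

n = 20 per group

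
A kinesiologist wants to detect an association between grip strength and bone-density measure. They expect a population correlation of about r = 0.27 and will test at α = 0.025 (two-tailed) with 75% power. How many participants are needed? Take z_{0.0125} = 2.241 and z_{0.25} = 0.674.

Fisher's z: C = ½·ln((1+r)/(1−r)) = ½·ln(1.7397) = 0.2769.
n = ((z_{α/2} + z_β)/C)² + 3.
(2.241 + 0.674) / 0.2769 = 2.915 / 0.2769 = 10.527.
n = 10.527² + 3 = 110.82 + 3 = 113.8.
Round up.

n = 114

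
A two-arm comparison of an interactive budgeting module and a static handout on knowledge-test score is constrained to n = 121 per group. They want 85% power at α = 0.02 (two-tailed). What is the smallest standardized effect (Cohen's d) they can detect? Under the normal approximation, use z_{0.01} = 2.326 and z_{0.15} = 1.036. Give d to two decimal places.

d_min ≈ 0.43

For two independent groups of n = 121 each: d_min = (z_{α/2} + z_β)·√(2/n).
z-sum = 2.326 + 1.036 = 3.362.
d_min = 3.362 × √(2/121) = 3.362 × 0.1286 = 0.432.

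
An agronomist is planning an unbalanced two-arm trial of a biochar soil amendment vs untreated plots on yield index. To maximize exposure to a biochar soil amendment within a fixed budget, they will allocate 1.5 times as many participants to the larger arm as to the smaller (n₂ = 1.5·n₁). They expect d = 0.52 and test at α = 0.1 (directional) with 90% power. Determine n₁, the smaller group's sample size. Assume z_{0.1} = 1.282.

With allocation ratio k = n₂/n₁ = 1.5, Var(x̄₁−x̄₂) = σ²(1/n₁ + 1/(k·n₁)) = σ²·(k+1)/(k·n₁).
So n₁ = (1 + 1/k)·((z_{α} + z_β)/d)² = 1.667 × (2.564/0.52)².
n₁ = 1.667 × 24.31 = 40.5.
Round up: n₁ = 41, giving n₂ = ⌈1.5 × 41⌉ = ⌈61.5⌉ = 62.

n₁ = 41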